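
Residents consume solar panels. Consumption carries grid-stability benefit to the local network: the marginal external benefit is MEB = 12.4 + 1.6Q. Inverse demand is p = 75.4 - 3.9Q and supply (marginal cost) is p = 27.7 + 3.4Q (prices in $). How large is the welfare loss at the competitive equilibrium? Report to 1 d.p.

DWL = $45.8

Market equilibrium (private): 27.7 + 3.4Q = 75.4 - 3.9Q → Q_m = 6.5342.
Social marginal benefit = demand + MEB = 87.8 - 2.3Q.
Set SMB = MC: 87.8 - 2.3Q = 27.7 + 3.4Q → Q* = 10.5439.
Between Q* and Q_m the wedge SMB − MC runs linearly from 0 to MEB(Q_m), so the loss is a triangle.
DWL = ½ × 4.0097 × 22.8548 = 45.8204.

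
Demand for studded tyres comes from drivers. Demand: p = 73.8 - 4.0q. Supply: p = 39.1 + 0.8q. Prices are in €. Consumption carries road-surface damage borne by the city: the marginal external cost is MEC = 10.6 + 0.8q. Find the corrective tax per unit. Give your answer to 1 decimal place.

tax = €14.0 per unit

Social marginal benefit = demand − MEC = 63.2 - 4.8q.
Set SMB = MC: 63.2 - 4.8q = 39.1 + 0.8q → q* = 4.3036.
The Pigouvian tax equals MEC at q*: 10.6 + 0.8×4.3036 = 14.0429.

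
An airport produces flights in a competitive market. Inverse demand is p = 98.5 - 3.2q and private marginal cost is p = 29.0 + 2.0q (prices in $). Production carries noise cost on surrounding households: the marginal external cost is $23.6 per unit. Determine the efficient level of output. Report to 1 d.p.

Social marginal cost = private MC + MEC = 52.6 + 2.0q.
Set SMC = demand: 52.6 + 2.0q = 98.5 - 3.2q → q* = 8.8269.

q* = 8.8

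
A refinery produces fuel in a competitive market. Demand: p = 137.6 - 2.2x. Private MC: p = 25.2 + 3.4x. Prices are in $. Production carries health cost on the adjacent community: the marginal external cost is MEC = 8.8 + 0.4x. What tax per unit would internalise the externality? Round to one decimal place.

Social marginal cost = private MC + MEC = 34.0 + 3.8x.
Set SMC = demand: 34.0 + 3.8x = 137.6 - 2.2x → x* = 17.2667.
The Pigouvian tax equals MEC at x*: 8.8 + 0.4×17.2667 = 15.7067.

tax = $15.7 per unit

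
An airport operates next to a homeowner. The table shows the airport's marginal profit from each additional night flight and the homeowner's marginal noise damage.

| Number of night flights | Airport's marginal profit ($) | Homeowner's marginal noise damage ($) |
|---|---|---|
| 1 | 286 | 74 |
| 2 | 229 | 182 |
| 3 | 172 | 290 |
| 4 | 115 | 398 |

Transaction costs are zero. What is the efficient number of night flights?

Bargaining reaches the level where marginal profit last exceeds marginal noise damage.
That holds through level 2 (229 ≥ 182) but not at 3 (172 < 290).

2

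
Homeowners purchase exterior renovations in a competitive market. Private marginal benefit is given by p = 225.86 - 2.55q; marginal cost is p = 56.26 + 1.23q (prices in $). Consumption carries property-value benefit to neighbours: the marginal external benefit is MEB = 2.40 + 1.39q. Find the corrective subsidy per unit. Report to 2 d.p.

subsidy = $102.43 per unit

Social marginal benefit = demand + MEB = 228.26 - 1.16q.
Set SMB = MC: 228.26 - 1.16q = 56.26 + 1.23q → q* = 71.9665.
The Pigouvian subsidy equals MEB at q*: 2.40 + 1.39×71.9665 = 102.4334.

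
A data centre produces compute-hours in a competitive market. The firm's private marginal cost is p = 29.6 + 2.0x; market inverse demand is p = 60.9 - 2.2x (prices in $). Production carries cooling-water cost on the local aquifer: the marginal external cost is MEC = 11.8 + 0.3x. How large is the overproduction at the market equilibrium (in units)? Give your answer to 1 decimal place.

Market equilibrium (private): 29.6 + 2.0x = 60.9 - 2.2x → x_m = 7.4524.
Social marginal cost = private MC + MEC = 41.4 + 2.3x.
Set SMC = demand: 41.4 + 2.3x = 60.9 - 2.2x → x* = 4.3333.
Gap = |7.4524 − 4.3333| = 3.1191.

3.1 units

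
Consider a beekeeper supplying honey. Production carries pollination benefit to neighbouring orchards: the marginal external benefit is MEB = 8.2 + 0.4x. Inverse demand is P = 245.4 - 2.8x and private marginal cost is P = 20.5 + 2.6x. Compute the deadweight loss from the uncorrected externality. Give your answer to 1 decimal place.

Market equilibrium (private): 20.5 + 2.6x = 245.4 - 2.8x → x_m = 41.6481.
Social marginal cost = private MC − MEB = 12.3 + 2.2x.
Set SMC = demand: 12.3 + 2.2x = 245.4 - 2.8x → x* = 46.6200.
Height of the DWL triangle at x_m is demand(x_m) − SMC(x_m) = MEB(x_m) = 24.8593.
DWL = ½ × 4.9719 × 24.8593 = 61.7990.

DWL = 61.8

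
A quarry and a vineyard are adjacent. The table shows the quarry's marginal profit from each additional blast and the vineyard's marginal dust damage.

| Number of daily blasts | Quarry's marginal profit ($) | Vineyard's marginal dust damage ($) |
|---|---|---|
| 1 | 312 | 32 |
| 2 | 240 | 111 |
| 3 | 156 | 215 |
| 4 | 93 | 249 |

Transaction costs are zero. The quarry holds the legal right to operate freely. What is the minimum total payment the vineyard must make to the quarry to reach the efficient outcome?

$249

Left alone the quarry would choose level 4 (marginal profit stays positive).
Efficient level: k* = 2 (marginal profit ≥ marginal dust damage through 2).
The vineyard must at least cover the quarry's forgone profit from cutting 4→2: 156 + 93 = 249.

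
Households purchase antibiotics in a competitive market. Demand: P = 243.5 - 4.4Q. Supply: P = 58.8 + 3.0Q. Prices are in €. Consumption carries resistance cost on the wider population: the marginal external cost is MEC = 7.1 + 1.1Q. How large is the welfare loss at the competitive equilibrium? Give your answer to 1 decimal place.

DWL = €70.2

Market equilibrium (private): 58.8 + 3.0Q = 243.5 - 4.4Q → Q_m = 24.9595.
Social marginal benefit = demand − MEC = 236.4 - 5.5Q.
Set SMB = MC: 236.4 - 5.5Q = 58.8 + 3.0Q → Q* = 20.8941.
The loss is the area between SMB and MC from Q* to Q_m; with linear curves that's a triangle of height MEC(Q_m).
DWL = ½ × 4.0654 × 34.5554 = 70.2408.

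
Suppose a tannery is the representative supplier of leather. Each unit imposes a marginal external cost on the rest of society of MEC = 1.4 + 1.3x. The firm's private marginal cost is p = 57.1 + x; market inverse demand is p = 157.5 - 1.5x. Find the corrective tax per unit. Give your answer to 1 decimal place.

tax = 35.3 per unit

Social marginal cost = private MC + MEC = 58.5 + 2.3x.
Set SMC = demand: 58.5 + 2.3x = 157.5 - 1.5x → x* = 26.0526.
The Pigouvian tax equals MEC at x*: 1.4 + 1.3×26.0526 = 35.2684.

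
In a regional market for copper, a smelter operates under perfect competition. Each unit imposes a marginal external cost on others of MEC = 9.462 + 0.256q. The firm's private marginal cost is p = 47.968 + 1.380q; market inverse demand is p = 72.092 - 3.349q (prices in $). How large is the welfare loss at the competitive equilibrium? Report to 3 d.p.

Market equilibrium (private): 47.968 + 1.380q = 72.092 - 3.349q → q_m = 5.1013.
Social marginal cost = private MC + MEC = 57.430 + 1.636q.
Set SMC = demand: 57.430 + 1.636q = 72.092 - 3.349q → q* = 2.9412.
The loss is the area between SMC and demand from q* to q_m; with linear curves that's a triangle of height MEC(q_m).
DWL = ½ × 2.1601 × 10.7679 = 11.6299.

DWL = $11.630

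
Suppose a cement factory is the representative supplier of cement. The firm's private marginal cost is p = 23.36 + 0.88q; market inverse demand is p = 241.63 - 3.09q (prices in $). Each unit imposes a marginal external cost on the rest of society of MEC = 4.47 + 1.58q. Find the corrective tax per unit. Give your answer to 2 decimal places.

tax = $65.34 per unit

Social marginal cost = private MC + MEC = 27.83 + 2.46q.
Set SMC = demand: 27.83 + 2.46q = 241.63 - 3.09q → q* = 38.5225.
The Pigouvian tax equals MEC at q*: 4.47 + 1.58×38.5225 = 65.3356.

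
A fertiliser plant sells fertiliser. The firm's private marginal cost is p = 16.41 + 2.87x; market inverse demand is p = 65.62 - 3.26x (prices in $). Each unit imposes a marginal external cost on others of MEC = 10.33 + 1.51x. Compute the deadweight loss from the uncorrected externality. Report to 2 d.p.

DWL = $32.99

Market equilibrium (private): 16.41 + 2.87x = 65.62 - 3.26x → x_m = 8.0277.
Social marginal cost = private MC + MEC = 26.74 + 4.38x.
Set SMC = demand: 26.74 + 4.38x = 65.62 - 3.26x → x* = 5.0890.
Height of the DWL triangle at x_m is SMC(x_m) − demand(x_m) = MEC(x_m) = 22.4519.
DWL = ½ × 2.9387 × 22.4519 = 32.9897.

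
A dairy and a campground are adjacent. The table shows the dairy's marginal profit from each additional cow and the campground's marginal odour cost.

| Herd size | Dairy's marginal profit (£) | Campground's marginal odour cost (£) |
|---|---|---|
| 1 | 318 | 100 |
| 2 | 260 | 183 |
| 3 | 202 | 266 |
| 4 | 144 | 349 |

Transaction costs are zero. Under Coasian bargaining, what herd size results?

Bargaining reaches the level where marginal profit last exceeds marginal odour cost.
That holds through level 2 (260 ≥ 183) but not at 3 (202 < 266).

2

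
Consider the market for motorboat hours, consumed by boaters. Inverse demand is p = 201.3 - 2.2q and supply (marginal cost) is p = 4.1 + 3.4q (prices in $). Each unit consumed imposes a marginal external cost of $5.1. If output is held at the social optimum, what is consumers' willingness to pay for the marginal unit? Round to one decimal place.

Social marginal benefit = demand − MEC = 196.2 - 2.2q.
Set SMB = MC: 196.2 - 2.2q = 4.1 + 3.4q → q* = 34.3036.
Consumer price on the demand curve at q*: 201.3 − 2.2×34.3036 = 125.8321.

P = $125.8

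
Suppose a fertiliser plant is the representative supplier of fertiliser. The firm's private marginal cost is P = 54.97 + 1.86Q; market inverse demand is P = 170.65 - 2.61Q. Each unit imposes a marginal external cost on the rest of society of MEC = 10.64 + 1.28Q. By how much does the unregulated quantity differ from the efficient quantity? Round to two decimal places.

Market equilibrium (private): 54.97 + 1.86Q = 170.65 - 2.61Q → Q_m = 25.8792.
Social marginal cost = private MC + MEC = 65.61 + 3.14Q.
Set SMC = demand: 65.61 + 3.14Q = 170.65 - 2.61Q → Q* = 18.2678.
Gap = |25.8792 − 18.2678| = 7.6114.

7.61 units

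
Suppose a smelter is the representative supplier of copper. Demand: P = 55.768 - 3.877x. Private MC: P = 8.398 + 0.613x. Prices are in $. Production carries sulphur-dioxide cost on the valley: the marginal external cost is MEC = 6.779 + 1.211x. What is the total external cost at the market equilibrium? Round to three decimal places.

$138.914

Market equilibrium (private): 8.398 + 0.613x = 55.768 - 3.877x → x_m = 10.5501.
Total external cost = ∫₀^{x_m} (6.779 + 1.211x) dx = 6.779×10.5501 + ½×1.211×10.5501² = 138.9141.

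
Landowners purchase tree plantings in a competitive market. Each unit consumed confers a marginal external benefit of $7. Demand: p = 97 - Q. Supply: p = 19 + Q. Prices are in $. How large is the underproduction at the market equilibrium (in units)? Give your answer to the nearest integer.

Market equilibrium (private): 19 + Q = 97 - Q → Q_m = 39.0000.
Social marginal benefit = demand + MEB = 104 - Q.
Set SMB = MC: 104 - Q = 19 + Q → Q* = 42.5000.
Gap = |39.0000 − 42.5000| = 3.5000.

4 units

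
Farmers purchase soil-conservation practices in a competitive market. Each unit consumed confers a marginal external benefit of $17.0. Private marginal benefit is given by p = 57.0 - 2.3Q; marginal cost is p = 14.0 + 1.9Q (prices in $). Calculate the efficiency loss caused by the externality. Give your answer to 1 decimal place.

DWL = $34.4

Market equilibrium (private): 14.0 + 1.9Q = 57.0 - 2.3Q → Q_m = 10.2381.
Social marginal benefit = demand + MEB = 74.0 - 2.3Q.
Set SMB = MC: 74.0 - 2.3Q = 14.0 + 1.9Q → Q* = 14.2857.
Between Q* and Q_m the wedge SMB − MC runs linearly from 0 to MEB(Q_m), so the loss is a triangle.
DWL = ½ × 4.0476 × 17.0000 = 34.4046.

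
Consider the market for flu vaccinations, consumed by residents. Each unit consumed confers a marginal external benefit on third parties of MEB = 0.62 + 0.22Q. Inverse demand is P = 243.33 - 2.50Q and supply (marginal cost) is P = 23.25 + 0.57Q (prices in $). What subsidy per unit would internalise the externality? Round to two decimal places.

Social marginal benefit = demand + MEB = 243.95 - 2.28Q.
Set SMB = MC: 243.95 - 2.28Q = 23.25 + 0.57Q → Q* = 77.4386.
The Pigouvian subsidy equals MEB at Q*: 0.62 + 0.22×77.4386 = 17.6565.

subsidy = $17.66 per unit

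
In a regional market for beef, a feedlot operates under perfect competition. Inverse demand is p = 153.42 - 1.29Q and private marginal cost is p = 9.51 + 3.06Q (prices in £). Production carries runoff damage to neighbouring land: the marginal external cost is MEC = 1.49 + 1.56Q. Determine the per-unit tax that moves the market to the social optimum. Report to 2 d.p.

tax = £39.08 per unit

Social marginal cost = private MC + MEC = 11.00 + 4.62Q.
Set SMC = demand: 11.00 + 4.62Q = 153.42 - 1.29Q → Q* = 24.0981.
The Pigouvian tax equals MEC at Q*: 1.49 + 1.56×24.0981 = 39.0830.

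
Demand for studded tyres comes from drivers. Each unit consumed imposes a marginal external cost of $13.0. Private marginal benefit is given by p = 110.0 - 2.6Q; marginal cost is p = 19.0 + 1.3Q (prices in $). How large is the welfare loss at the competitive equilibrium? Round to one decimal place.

DWL = $21.7

Market equilibrium (private): 19.0 + 1.3Q = 110.0 - 2.6Q → Q_m = 23.3333.
Social marginal benefit = demand − MEC = 97.0 - 2.6Q.
Set SMB = MC: 97.0 - 2.6Q = 19.0 + 1.3Q → Q* = 20.0000.
Between Q* and Q_m the wedge MC − SMB runs linearly from 0 to MEC(Q_m), so the loss is a triangle.
DWL = ½ × 3.3333 × 13.0000 = 21.6665.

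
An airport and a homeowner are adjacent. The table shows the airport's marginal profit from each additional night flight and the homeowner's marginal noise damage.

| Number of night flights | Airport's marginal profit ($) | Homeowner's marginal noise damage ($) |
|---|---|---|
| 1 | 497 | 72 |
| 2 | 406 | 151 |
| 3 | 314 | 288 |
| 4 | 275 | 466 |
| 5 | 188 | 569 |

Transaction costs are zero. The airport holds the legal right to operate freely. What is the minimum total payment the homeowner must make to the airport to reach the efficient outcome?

Left alone the airport would choose level 5 (marginal profit stays positive).
Efficient level: k* = 3 (marginal profit ≥ marginal noise damage through 3).
The homeowner must at least cover the airport's forgone profit from cutting 5→3: 275 + 188 = 463.

$463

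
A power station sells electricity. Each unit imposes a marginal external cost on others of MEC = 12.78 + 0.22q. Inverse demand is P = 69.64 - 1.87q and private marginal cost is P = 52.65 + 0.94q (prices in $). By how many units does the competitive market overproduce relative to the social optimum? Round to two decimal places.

Market equilibrium (private): 52.65 + 0.94q = 69.64 - 1.87q → q_m = 6.0463.
Social marginal cost = private MC + MEC = 65.43 + 1.16q.
Set SMC = demand: 65.43 + 1.16q = 69.64 - 1.87q → q* = 1.3894.
Gap = |6.0463 − 1.3894| = 4.6569.

4.66 units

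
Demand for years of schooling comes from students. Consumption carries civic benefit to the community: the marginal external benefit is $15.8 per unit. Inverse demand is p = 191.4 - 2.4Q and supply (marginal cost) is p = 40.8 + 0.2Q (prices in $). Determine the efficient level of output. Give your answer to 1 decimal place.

Q* = 64.0

Social marginal benefit = demand + MEB = 207.2 - 2.4Q.
Set SMB = MC: 207.2 - 2.4Q = 40.8 + 0.2Q → Q* = 64.0000.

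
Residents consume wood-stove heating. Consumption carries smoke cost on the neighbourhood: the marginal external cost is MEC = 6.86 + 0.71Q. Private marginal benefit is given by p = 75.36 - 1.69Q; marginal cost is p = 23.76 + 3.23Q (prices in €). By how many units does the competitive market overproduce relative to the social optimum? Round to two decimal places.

Market equilibrium (private): 23.76 + 3.23Q = 75.36 - 1.69Q → Q_m = 10.4878.
Social marginal benefit = demand − MEC = 68.50 - 2.40Q.
Set SMB = MC: 68.50 - 2.40Q = 23.76 + 3.23Q → Q* = 7.9467.
Gap = |10.4878 − 7.9467| = 2.5411.

2.54 units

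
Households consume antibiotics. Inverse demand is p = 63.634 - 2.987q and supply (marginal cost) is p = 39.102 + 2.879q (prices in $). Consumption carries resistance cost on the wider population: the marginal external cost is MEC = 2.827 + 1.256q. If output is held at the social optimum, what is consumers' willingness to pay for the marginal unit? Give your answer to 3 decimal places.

P = $54.531

Social marginal benefit = demand − MEC = 60.807 - 4.243q.
Set SMB = MC: 60.807 - 4.243q = 39.102 + 2.879q → q* = 3.0476.
Consumer price on the demand curve at q*: 63.634 − 2.987×3.0476 = 54.5308.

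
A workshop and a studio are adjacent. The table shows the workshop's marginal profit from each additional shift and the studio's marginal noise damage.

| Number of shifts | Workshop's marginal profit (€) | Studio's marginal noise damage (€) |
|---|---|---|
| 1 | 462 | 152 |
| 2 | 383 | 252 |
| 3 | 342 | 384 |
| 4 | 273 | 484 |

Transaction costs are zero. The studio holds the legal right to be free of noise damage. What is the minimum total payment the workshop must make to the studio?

Efficient level: marginal profit ≥ marginal noise damage through level 2, so k* = 2.
With the studio holding the right, the workshop must at least compensate total damage at k*: 152 + 252 = 404.

€404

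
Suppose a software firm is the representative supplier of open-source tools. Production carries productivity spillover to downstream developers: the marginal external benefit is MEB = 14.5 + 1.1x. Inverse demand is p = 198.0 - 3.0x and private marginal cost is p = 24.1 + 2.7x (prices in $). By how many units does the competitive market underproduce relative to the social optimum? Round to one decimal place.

10.4 units

Market equilibrium (private): 24.1 + 2.7x = 198.0 - 3.0x → x_m = 30.5088.
Social marginal cost = private MC − MEB = 9.6 + 1.6x.
Set SMC = demand: 9.6 + 1.6x = 198.0 - 3.0x → x* = 40.9565.
Gap = |30.5088 − 40.9565| = 10.4477.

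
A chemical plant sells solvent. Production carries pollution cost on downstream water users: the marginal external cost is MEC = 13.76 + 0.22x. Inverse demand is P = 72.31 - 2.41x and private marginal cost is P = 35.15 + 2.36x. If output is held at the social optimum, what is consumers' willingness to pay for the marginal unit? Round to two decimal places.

P = 61.01

Social marginal cost = private MC + MEC = 48.91 + 2.58x.
Set SMC = demand: 48.91 + 2.58x = 72.31 - 2.41x → x* = 4.6894.
Consumer price on the demand curve at x*: 72.31 − 2.41×4.6894 = 61.0085.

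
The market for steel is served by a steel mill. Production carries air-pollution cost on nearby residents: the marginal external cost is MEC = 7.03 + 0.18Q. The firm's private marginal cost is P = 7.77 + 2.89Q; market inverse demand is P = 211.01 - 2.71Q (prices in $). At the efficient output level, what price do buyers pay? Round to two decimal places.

Social marginal cost = private MC + MEC = 14.80 + 3.07Q.
Set SMC = demand: 14.80 + 3.07Q = 211.01 - 2.71Q → Q* = 33.9464.
Consumer price on the demand curve at Q*: 211.01 − 2.71×33.9464 = 119.0153.

P = $119.02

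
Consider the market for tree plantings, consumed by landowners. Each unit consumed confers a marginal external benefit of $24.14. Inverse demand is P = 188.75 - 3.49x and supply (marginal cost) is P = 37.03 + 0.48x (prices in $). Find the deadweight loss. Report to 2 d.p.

Market equilibrium (private): 37.03 + 0.48x = 188.75 - 3.49x → x_m = 38.2166.
Social marginal benefit = demand + MEB = 212.89 - 3.49x.
Set SMB = MC: 212.89 - 3.49x = 37.03 + 0.48x → x* = 44.2972.
Height of the DWL triangle at x_m is SMB(x_m) − MC(x_m) = MEB(x_m) = 24.1400.
DWL = ½ × 6.0806 × 24.1400 = 73.3928.

DWL = $73.39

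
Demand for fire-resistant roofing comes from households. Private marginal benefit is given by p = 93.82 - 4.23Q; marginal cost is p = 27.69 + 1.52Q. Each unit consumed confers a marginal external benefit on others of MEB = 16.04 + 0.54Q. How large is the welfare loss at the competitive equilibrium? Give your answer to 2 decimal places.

DWL = 47.51

Market equilibrium (private): 27.69 + 1.52Q = 93.82 - 4.23Q → Q_m = 11.5009.
Social marginal benefit = demand + MEB = 109.86 - 3.69Q.
Set SMB = MC: 109.86 - 3.69Q = 27.69 + 1.52Q → Q* = 15.7716.
The welfare-loss triangle has base |Q_m − Q*| and height MEB(Q_m) (the vertical gap between SMB and MC is zero at Q* and MEB at Q_m).
DWL = ½ × 4.2707 × 22.2505 = 47.5126.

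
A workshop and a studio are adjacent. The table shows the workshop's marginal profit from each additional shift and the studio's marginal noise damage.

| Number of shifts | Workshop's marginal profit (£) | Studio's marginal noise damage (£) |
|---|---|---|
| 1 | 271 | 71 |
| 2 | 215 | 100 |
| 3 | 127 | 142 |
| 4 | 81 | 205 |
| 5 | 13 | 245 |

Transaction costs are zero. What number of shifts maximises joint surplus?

Bargaining reaches the level where marginal profit last exceeds marginal noise damage.
That holds through level 2 (215 ≥ 100) but not at 3 (127 < 142).

2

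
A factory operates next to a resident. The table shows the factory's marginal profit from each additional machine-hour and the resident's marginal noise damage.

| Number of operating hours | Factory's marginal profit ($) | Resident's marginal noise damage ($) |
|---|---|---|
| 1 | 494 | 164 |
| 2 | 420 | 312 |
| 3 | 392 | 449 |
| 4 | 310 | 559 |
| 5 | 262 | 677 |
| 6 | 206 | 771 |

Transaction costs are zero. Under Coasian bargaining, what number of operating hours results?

2

Bargaining reaches the level where marginal profit last exceeds marginal noise damage.
That holds through level 2 (420 ≥ 312) but not at 3 (392 < 449).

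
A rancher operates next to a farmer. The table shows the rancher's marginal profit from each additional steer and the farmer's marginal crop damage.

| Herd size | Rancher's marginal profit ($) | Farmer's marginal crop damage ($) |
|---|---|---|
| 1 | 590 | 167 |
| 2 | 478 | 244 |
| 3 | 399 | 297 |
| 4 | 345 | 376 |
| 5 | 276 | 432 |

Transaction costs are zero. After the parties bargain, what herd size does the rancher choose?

3

Bargaining reaches the level where marginal profit last exceeds marginal crop damage.
That holds through level 3 (399 ≥ 297) but not at 4 (345 < 376).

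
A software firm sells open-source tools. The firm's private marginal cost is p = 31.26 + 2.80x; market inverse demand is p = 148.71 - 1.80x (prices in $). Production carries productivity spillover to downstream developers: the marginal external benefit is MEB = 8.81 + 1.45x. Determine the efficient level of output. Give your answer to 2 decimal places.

x* = 40.08

Social marginal cost = private MC − MEB = 22.45 + 1.35x.
Set SMC = demand: 22.45 + 1.35x = 148.71 - 1.80x → x* = 40.0825.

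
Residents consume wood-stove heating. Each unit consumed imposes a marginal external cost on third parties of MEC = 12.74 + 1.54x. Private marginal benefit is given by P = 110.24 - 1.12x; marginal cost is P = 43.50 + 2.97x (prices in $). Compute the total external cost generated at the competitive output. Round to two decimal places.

Market equilibrium (private): 43.50 + 2.97x = 110.24 - 1.12x → x_m = 16.3178.
Total external cost = ∫₀^{x_m} (12.74 + 1.54x) dx = 12.74×16.3178 + ½×1.54×16.3178² = 412.9171.

$412.92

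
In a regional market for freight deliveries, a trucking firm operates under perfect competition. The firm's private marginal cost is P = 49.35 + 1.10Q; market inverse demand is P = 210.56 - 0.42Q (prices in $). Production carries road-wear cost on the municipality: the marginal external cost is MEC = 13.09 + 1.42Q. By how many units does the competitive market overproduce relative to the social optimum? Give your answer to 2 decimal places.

55.68 units

Market equilibrium (private): 49.35 + 1.10Q = 210.56 - 0.42Q → Q_m = 106.0592.
Social marginal cost = private MC + MEC = 62.44 + 2.52Q.
Set SMC = demand: 62.44 + 2.52Q = 210.56 - 0.42Q → Q* = 50.3810.
Gap = |106.0592 − 50.3810| = 55.6782.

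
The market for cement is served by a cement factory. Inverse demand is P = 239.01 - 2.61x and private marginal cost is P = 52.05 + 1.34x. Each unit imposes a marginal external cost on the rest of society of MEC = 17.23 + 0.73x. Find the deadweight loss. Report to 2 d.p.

Market equilibrium (private): 52.05 + 1.34x = 239.01 - 2.61x → x_m = 47.3316.
Social marginal cost = private MC + MEC = 69.28 + 2.07x.
Set SMC = demand: 69.28 + 2.07x = 239.01 - 2.61x → x* = 36.2671.
The welfare-loss triangle has base |x_m − x*| and height MEC(x_m) (the vertical gap between SMC and demand is zero at x* and MEC at x_m).
DWL = ½ × 11.0645 × 51.7821 = 286.4715.

DWL = 286.47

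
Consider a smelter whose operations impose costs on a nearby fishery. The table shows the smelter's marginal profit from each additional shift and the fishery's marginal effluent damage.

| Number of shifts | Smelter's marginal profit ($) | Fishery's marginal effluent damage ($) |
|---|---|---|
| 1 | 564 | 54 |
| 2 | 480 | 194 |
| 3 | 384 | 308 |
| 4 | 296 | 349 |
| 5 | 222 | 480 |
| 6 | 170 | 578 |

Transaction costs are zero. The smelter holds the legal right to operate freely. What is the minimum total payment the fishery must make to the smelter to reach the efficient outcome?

Left alone the smelter would choose level 6 (marginal profit stays positive).
Efficient level: k* = 3 (marginal profit ≥ marginal effluent damage through 3).
The fishery must at least cover the smelter's forgone profit from cutting 6→3: 296 + 222 + 170 = 688.

$688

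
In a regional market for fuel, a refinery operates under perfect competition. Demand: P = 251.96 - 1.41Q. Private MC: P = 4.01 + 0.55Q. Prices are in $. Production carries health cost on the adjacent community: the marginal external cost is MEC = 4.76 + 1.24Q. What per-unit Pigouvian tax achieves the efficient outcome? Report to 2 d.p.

Social marginal cost = private MC + MEC = 8.77 + 1.79Q.
Set SMC = demand: 8.77 + 1.79Q = 251.96 - 1.41Q → Q* = 75.9969.
The Pigouvian tax equals MEC at Q*: 4.76 + 1.24×75.9969 = 98.9962.

tax = $99.00 per unit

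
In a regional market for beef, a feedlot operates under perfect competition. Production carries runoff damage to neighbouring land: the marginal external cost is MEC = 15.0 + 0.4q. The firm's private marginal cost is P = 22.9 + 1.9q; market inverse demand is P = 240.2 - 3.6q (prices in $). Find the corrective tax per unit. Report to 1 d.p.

Social marginal cost = private MC + MEC = 37.9 + 2.3q.
Set SMC = demand: 37.9 + 2.3q = 240.2 - 3.6q → q* = 34.2881.
The Pigouvian tax equals MEC at q*: 15.0 + 0.4×34.2881 = 28.7152.

tax = $28.7 per unit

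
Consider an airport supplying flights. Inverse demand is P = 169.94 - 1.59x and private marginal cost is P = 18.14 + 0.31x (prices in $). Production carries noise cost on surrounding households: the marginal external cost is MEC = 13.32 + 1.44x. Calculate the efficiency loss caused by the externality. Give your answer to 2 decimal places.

DWL = $2466.83

Market equilibrium (private): 18.14 + 0.31x = 169.94 - 1.59x → x_m = 79.8947.
Social marginal cost = private MC + MEC = 31.46 + 1.75x.
Set SMC = demand: 31.46 + 1.75x = 169.94 - 1.59x → x* = 41.4611.
The welfare-loss triangle has base |x_m − x*| and height MEC(x_m) (the vertical gap between SMC and demand is zero at x* and MEC at x_m).
DWL = ½ × 38.4336 × 128.3684 = 2466.8299.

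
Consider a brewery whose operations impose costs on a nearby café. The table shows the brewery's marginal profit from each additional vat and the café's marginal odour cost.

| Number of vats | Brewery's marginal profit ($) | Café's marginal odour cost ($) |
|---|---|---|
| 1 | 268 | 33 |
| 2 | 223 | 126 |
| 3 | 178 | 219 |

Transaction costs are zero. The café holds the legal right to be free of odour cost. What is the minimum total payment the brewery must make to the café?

$159

Efficient level: marginal profit ≥ marginal odour cost through level 2, so k* = 2.
With the café holding the right, the brewery must at least compensate total damage at k*: 33 + 126 = 159.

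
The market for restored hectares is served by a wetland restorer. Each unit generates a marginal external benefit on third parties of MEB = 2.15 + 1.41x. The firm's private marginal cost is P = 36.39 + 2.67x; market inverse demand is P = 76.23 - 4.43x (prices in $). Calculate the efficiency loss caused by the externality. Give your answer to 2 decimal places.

Market equilibrium (private): 36.39 + 2.67x = 76.23 - 4.43x → x_m = 5.6113.
Social marginal cost = private MC − MEB = 34.24 + 1.26x.
Set SMC = demand: 34.24 + 1.26x = 76.23 - 4.43x → x* = 7.3796.
Between x* and x_m the wedge demand − SMC runs linearly from 0 to MEB(x_m), so the loss is a triangle.
DWL = ½ × 1.7683 × 10.0619 = 8.8962.

DWL = $8.90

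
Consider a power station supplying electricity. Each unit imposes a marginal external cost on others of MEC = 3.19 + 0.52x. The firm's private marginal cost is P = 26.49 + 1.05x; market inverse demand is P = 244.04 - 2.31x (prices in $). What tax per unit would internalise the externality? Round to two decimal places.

Social marginal cost = private MC + MEC = 29.68 + 1.57x.
Set SMC = demand: 29.68 + 1.57x = 244.04 - 2.31x → x* = 55.2474.
The Pigouvian tax equals MEC at x*: 3.19 + 0.52×55.2474 = 31.9186.

tax = $31.92 per unit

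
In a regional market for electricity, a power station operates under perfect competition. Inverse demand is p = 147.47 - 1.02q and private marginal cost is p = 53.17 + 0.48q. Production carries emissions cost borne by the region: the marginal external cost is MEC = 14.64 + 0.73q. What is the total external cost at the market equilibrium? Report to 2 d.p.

2362.93

Market equilibrium (private): 53.17 + 0.48q = 147.47 - 1.02q → q_m = 62.8667.
Total external cost = ∫₀^{q_m} (14.64 + 0.73q) dq = 14.64×62.8667 + ½×0.73×62.8667² = 2362.9295.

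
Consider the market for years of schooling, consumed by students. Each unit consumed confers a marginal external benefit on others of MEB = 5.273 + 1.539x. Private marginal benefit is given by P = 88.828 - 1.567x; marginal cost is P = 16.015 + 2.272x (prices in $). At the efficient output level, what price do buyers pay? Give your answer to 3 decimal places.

Social marginal benefit = demand + MEB = 94.101 - 0.028x.
Set SMB = MC: 94.101 - 0.028x = 16.015 + 2.272x → x* = 33.9504.
Consumer price on the demand curve at x*: 88.828 − 1.567×33.9504 = 35.6277.

P = $35.628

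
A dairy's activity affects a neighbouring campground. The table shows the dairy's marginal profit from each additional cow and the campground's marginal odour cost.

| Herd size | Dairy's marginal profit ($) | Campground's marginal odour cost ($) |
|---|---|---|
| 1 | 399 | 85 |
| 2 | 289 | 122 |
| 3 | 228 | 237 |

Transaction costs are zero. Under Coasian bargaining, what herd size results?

Bargaining reaches the level where marginal profit last exceeds marginal odour cost.
That holds through level 2 (289 ≥ 122) but not at 3 (228 < 237).

2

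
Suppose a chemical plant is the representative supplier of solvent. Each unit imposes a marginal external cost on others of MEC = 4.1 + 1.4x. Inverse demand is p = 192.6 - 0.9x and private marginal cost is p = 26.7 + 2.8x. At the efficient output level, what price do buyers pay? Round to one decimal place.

P = 164.0

Social marginal cost = private MC + MEC = 30.8 + 4.2x.
Set SMC = demand: 30.8 + 4.2x = 192.6 - 0.9x → x* = 31.7255.
Consumer price on the demand curve at x*: 192.6 − 0.9×31.7255 = 164.0471.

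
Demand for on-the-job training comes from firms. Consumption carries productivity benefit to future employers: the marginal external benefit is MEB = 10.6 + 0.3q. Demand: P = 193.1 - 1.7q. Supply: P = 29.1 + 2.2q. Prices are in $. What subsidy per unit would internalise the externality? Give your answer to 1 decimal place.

Social marginal benefit = demand + MEB = 203.7 - 1.4q.
Set SMB = MC: 203.7 - 1.4q = 29.1 + 2.2q → q* = 48.5000.
The Pigouvian subsidy equals MEB at q*: 10.6 + 0.3×48.5000 = 25.1500.

subsidy = $25.2 per unit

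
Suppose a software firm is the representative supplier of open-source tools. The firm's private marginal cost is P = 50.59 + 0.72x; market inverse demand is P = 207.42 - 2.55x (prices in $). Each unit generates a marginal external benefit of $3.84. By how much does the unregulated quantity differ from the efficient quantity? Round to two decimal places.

Market equilibrium (private): 50.59 + 0.72x = 207.42 - 2.55x → x_m = 47.9602.
Social marginal cost = private MC − MEB = 46.75 + 0.72x.
Set SMC = demand: 46.75 + 0.72x = 207.42 - 2.55x → x* = 49.1346.
Gap = |47.9602 − 49.1346| = 1.1744.

1.17 units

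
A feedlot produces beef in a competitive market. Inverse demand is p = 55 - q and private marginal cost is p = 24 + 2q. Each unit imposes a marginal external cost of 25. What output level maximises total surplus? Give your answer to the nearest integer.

Social marginal cost = private MC + MEC = 49 + 2q.
Set SMC = demand: 49 + 2q = 55 - q → q* = 2.0000.

q* = 2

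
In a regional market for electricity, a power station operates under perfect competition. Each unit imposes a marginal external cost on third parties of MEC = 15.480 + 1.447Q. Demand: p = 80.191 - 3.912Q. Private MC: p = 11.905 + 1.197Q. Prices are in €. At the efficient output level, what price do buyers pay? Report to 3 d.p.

Social marginal cost = private MC + MEC = 27.385 + 2.644Q.
Set SMC = demand: 27.385 + 2.644Q = 80.191 - 3.912Q → Q* = 8.0546.
Consumer price on the demand curve at Q*: 80.191 − 3.912×8.0546 = 48.6814.

P = €48.681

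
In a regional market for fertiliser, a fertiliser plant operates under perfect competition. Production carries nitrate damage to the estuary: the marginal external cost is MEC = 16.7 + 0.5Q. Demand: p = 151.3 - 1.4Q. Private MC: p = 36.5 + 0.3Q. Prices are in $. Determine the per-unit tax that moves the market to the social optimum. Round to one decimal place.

tax = $39.0 per unit

Social marginal cost = private MC + MEC = 53.2 + 0.8Q.
Set SMC = demand: 53.2 + 0.8Q = 151.3 - 1.4Q → Q* = 44.5909.
The Pigouvian tax equals MEC at Q*: 16.7 + 0.5×44.5909 = 38.9955.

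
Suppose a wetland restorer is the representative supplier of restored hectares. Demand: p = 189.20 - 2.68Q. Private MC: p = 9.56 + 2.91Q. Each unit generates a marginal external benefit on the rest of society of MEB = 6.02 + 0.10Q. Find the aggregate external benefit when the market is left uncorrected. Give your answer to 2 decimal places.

245.09

Market equilibrium (private): 9.56 + 2.91Q = 189.20 - 2.68Q → Q_m = 32.1360.
Total external benefit = ∫₀^{Q_m} (6.02 + 0.10Q) dQ = 6.02×32.1360 + ½×0.10×32.1360² = 245.0948.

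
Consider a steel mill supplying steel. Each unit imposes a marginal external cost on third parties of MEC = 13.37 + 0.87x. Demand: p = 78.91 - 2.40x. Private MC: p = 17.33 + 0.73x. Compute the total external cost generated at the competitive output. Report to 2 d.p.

431.42

Market equilibrium (private): 17.33 + 0.73x = 78.91 - 2.40x → x_m = 19.6741.
Total external cost = ∫₀^{x_m} (13.37 + 0.87x) dx = 13.37×19.6741 + ½×0.87×19.6741² = 431.4183.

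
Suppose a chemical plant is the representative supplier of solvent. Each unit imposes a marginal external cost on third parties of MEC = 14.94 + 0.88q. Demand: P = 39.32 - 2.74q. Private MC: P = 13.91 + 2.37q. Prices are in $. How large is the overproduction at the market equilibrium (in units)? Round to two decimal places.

3.22 units

Market equilibrium (private): 13.91 + 2.37q = 39.32 - 2.74q → q_m = 4.9726.
Social marginal cost = private MC + MEC = 28.85 + 3.25q.
Set SMC = demand: 28.85 + 3.25q = 39.32 - 2.74q → q* = 1.7479.
Gap = |4.9726 − 1.7479| = 3.2247.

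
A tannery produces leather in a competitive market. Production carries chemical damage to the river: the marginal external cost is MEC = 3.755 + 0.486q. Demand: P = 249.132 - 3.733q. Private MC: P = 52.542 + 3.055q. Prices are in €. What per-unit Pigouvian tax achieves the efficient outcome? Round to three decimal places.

tax = €16.639 per unit

Social marginal cost = private MC + MEC = 56.297 + 3.541q.
Set SMC = demand: 56.297 + 3.541q = 249.132 - 3.733q → q* = 26.5102.
The Pigouvian tax equals MEC at q*: 3.755 + 0.486×26.5102 = 16.6390.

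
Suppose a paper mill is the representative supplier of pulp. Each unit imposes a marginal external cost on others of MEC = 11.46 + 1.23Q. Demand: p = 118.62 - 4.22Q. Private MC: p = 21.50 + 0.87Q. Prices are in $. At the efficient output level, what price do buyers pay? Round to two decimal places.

P = $61.42

Social marginal cost = private MC + MEC = 32.96 + 2.10Q.
Set SMC = demand: 32.96 + 2.10Q = 118.62 - 4.22Q → Q* = 13.5538.
Consumer price on the demand curve at Q*: 118.62 − 4.22×13.5538 = 61.4230.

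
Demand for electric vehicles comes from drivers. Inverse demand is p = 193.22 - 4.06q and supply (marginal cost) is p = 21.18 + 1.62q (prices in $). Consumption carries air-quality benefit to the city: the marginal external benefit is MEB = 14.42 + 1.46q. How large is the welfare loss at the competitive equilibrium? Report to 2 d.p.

Market equilibrium (private): 21.18 + 1.62q = 193.22 - 4.06q → q_m = 30.2887.
Social marginal benefit = demand + MEB = 207.64 - 2.60q.
Set SMB = MC: 207.64 - 2.60q = 21.18 + 1.62q → q* = 44.1848.
The loss is the area between SMB and MC from q* to q_m; with linear curves that's a triangle of height MEB(q_m).
DWL = ½ × 13.8961 × 58.6415 = 407.4441.

DWL = $407.44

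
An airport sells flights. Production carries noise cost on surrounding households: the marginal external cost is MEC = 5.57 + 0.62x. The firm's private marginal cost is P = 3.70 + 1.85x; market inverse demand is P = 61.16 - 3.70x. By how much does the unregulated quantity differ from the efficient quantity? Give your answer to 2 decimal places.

Market equilibrium (private): 3.70 + 1.85x = 61.16 - 3.70x → x_m = 10.3532.
Social marginal cost = private MC + MEC = 9.27 + 2.47x.
Set SMC = demand: 9.27 + 2.47x = 61.16 - 3.70x → x* = 8.4100.
Gap = |10.3532 − 8.4100| = 1.9432.

1.94 units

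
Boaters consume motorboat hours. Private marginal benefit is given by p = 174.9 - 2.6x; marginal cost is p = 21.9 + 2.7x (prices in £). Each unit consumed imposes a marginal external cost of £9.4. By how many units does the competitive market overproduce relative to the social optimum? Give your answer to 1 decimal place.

1.8 units

Market equilibrium (private): 21.9 + 2.7x = 174.9 - 2.6x → x_m = 28.8679.
Social marginal benefit = demand − MEC = 165.5 - 2.6x.
Set SMB = MC: 165.5 - 2.6x = 21.9 + 2.7x → x* = 27.0943.
Gap = |28.8679 − 27.0943| = 1.7736.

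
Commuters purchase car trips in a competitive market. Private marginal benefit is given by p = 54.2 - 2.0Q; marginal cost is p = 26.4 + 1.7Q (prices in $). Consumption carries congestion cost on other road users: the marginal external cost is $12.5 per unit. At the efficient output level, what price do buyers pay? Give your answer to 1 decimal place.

P = $45.9

Social marginal benefit = demand − MEC = 41.7 - 2.0Q.
Set SMB = MC: 41.7 - 2.0Q = 26.4 + 1.7Q → Q* = 4.1351.
Consumer price on the demand curve at Q*: 54.2 − 2.0×4.1351 = 45.9298.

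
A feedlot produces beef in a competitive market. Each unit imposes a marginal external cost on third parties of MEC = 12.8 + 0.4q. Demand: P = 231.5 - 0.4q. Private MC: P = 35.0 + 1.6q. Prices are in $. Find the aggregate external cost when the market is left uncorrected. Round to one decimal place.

$3188.2

Market equilibrium (private): 35.0 + 1.6q = 231.5 - 0.4q → q_m = 98.2500.
Total external cost = ∫₀^{q_m} (12.8 + 0.4q) dq = 12.8×98.2500 + ½×0.4×98.2500² = 3188.2125.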